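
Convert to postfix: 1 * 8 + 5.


Left to right (same or higher precedence on left)
Postfix: 1 8 * 5 +


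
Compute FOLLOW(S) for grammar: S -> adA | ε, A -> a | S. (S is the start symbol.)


$ ∈ FOLLOW(S). For each A -> αBβ: add FIRST(β)\{ε} to FOLLOW(B); if β nullable, add FOLLOW(A).
FOLLOW(S) = {$}


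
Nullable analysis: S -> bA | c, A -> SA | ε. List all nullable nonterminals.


A nonterminal is nullable iff some alternative derives ε (directly, or every symbol in it is nullable)
Nullable: {A}


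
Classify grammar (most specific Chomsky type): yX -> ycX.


LHS has context (more than one symbol) and |LHS| ≤ |RHS|
Classification: Type 1 (Context-Sensitive)


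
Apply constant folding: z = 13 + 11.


13 + 11 = 24 at compile time
Optimized: z = 24


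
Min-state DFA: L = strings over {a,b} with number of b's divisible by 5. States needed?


Track (count of b) mod 5: states 0..4, accept at 0
Minimal DFA: 5 states


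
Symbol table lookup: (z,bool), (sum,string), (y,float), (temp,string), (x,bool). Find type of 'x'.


Lookup 'x' → type bool


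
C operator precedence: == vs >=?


'>=' is relational (level 7); '==' is equality (level 6)
Higher level binds tighter
'>=' has higher precedence than '=='


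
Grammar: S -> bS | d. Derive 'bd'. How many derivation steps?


Derivation: S => bS => bd
Steps: 2


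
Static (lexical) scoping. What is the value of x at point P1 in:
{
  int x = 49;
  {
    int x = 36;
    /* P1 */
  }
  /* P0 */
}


x declared in the same block as P1
x = 36


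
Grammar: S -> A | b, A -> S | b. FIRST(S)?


Per alternative of S: FIRST(A) = {b}; FIRST(b) = {b}
FIRST(S) = {b}


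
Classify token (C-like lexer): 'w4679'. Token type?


Pattern: letter/underscore followed by alphanumerics, not a keyword
Type: IDENTIFIER


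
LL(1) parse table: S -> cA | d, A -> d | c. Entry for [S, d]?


For [S, d]: 'd' ∈ FIRST(d)
Entry: S -> d


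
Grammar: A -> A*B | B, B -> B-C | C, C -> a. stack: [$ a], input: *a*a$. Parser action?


'a' on top is the handle for C -> a
Action: reduce (C -> a)


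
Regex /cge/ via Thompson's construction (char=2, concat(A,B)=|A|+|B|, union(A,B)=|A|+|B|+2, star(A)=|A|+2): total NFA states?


Syntax tree has 3 char leaf(s), 0 union(s), 0 star(s)
chars contribute 3×2 = 6; each union adds +2; each star adds +2
Total: 6 + 0 + 0 = 6 states


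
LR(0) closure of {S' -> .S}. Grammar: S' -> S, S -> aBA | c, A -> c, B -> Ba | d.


Start: S' -> .S
For each item with dot before a nonterminal B, add B -> .γ for every B-production
Closure: [S' -> .S, S -> .aBA, S -> .c]


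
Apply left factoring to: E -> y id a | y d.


Common prefix: 'y'
Factored: E -> y E', E' -> id a | d


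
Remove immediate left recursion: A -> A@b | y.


Left-recursive alternatives: A@b; non-recursive: y
Introduce A': A -> yA', A' -> @bA' | ε


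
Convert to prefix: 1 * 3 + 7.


left-to-right (same/higher precedence on left): tree is (+ (* 1 3) 7)
Prefix: + * 1 3 7


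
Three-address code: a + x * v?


Break into single-operator statements:
t1 = x * v
t2 = a + t1


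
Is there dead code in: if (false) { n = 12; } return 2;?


condition is constant false, so the whole block is unreachable
Dead: 'if (false) { n = 12; }'


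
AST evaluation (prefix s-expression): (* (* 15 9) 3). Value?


Evaluate inner: (* 15 9) = 135
Evaluate root: (* 135 3) = 405
Result: 405


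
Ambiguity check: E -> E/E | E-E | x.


'x/x-x' has two parse trees (no precedence encoded between / and -)
Ambiguous


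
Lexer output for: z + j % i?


Scan left to right, longest-match per lexeme
Tokens: ID(z), OP(+), ID(j), OP(%), ID(i)


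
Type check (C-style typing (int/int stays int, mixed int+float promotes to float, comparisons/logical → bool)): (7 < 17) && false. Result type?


Operand types: bool && bool
Rule: logical operators take bool operands and yield bool
Result type: bool


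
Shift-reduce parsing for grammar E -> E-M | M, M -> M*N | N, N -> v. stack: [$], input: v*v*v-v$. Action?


no handle on stack; shift 'v'
Action: shift


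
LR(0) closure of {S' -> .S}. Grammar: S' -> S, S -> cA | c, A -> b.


Start: S' -> .S
For each item with dot before a nonterminal B, add B -> .γ for every B-production
Closure: [S' -> .S, S -> .cA, S -> .c]


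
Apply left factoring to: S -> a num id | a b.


Common prefix: 'a'
Factored: S -> a S', S' -> num id | b


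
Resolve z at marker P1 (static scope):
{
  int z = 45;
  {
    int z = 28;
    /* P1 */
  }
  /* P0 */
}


z declared in the same block as P1
z = 28


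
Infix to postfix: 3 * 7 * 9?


Left to right (same or higher precedence on left)
Postfix: 3 7 * 9 *


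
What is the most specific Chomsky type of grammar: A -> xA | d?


Right-linear: every RHS is a terminal or a terminal followed by one nonterminal
Classification: Type 3 (Regular)


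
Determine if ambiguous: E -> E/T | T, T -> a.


precedence layered via separate nonterminal T: deterministic
Unambiguous


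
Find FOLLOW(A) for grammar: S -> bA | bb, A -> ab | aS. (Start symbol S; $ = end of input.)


$ ∈ FOLLOW(S). For each A -> αBβ: add FIRST(β)\{ε} to FOLLOW(B); if β nullable, add FOLLOW(A).
FOLLOW(A) = {$}


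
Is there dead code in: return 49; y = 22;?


statement follows a return and is unreachable
Dead: 'y = 22'


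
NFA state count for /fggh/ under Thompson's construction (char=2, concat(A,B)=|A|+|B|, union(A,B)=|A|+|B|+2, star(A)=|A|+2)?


Syntax tree has 4 char leaf(s), 0 union(s), 0 star(s)
chars contribute 4×2 = 8; each union adds +2; each star adds +2
Total: 8 + 0 + 0 = 8 states


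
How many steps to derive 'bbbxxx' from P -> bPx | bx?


Derivation: P => bPx => bbPxx => bbbxxx
Steps: 3


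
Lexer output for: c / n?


Scan left to right, longest-match per lexeme
Tokens: ID(c), OP(/), ID(n)


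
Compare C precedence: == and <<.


'<<' is shift (level 8); '==' is equality (level 6)
Higher level binds tighter
'<<' has higher precedence than '=='


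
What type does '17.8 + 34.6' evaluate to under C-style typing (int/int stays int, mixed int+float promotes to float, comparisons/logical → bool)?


Operand types: float + float
Rule: mixed int/float promotes to float; int/int stays int
Result type: float


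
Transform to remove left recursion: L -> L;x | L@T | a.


Left-recursive alternatives: L;x, L@T; non-recursive: a
Introduce L': L -> aL', L' -> ;xL' | @TL' | ε


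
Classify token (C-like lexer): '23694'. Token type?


Pattern: digits only
Type: INTEGER_LITERAL


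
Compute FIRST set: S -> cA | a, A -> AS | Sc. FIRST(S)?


Per alternative of S: FIRST(cA) = {c}; FIRST(a) = {a}
FIRST(S) = {a, c}


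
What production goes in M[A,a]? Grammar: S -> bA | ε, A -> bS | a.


For [A, a]: 'a' ∈ FIRST(a)
Entry: A -> a


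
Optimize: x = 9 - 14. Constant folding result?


9 - 14 = -5 at compile time
Optimized: x = -5


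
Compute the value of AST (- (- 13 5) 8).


Evaluate inner: (- 13 5) = 8
Evaluate root: (- 8 8) = 0
Result: 0


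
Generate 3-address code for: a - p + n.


Break into single-operator statements:
t1 = a - p
t2 = t1 + n


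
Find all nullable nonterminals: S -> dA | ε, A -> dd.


A nonterminal is nullable iff some alternative derives ε (directly, or every symbol in it is nullable)
Nullable: {S}


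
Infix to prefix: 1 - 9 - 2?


left-to-right (same/higher precedence on left): tree is (- (- 1 9) 2)
Prefix: - - 1 9 2


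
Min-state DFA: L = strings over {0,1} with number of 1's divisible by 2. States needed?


Track (count of 1) mod 2: states 0..1, accept at 0
Minimal DFA: 2 states


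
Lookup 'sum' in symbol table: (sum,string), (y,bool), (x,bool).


Lookup 'sum' → type string


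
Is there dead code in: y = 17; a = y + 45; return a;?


y is read by a's definition; a is returned
No dead code


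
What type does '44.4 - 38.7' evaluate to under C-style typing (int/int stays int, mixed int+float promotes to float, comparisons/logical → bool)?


Operand types: float - float
Rule: mixed int/float promotes to float; int/int stays int
Result type: float


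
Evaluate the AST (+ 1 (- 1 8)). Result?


Evaluate inner: (- 1 8) = -7
Evaluate root: (+ 1 -7) = -6
Result: -6


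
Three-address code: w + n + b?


Break into single-operator statements:
t1 = w + n
t2 = t1 + b


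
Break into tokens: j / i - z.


Scan left to right, longest-match per lexeme
Tokens: ID(j), OP(/), ID(i), OP(-), ID(z)


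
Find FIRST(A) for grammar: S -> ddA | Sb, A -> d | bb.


Per alternative of A: FIRST(d) = {d}; FIRST(bb) = {b}
FIRST(A) = {b, d}


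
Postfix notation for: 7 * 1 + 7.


Left to right (same or higher precedence on left)
Postfix: 7 1 * 7 +


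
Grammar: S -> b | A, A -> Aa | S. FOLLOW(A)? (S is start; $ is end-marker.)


$ ∈ FOLLOW(S). For each A -> αBβ: add FIRST(β)\{ε} to FOLLOW(B); if β nullable, add FOLLOW(A).
FOLLOW(A) = {$, a}


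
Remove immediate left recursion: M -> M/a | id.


Left-recursive alternatives: M/a; non-recursive: id
Introduce M': M -> idM', M' -> /aM' | ε


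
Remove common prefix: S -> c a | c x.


Common prefix: 'c'
Factored: S -> c S', S' -> a | x


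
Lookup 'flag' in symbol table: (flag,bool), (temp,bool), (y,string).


Lookup 'flag' → type bool


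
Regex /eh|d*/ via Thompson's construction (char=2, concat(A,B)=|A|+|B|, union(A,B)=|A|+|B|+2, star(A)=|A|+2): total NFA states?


Syntax tree has 3 char leaf(s), 1 union(s), 1 star(s)
chars contribute 3×2 = 6; each union adds +2; each star adds +2
Total: 6 + 2 + 2 = 10 states


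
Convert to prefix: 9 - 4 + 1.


left-to-right (same/higher precedence on left): tree is (+ (- 9 4) 1)
Prefix: + - 9 4 1


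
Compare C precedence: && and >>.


'>>' is shift (level 8); '&&' is logical AND (level 2)
Higher level binds tighter
'>>' has higher precedence than '&&'


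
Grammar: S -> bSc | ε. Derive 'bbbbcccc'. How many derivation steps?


Derivation: S => bSc => bbScc => bbbSccc => bbbbScccc => bbbbcccc
Steps: 5


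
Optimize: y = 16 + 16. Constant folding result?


16 + 16 = 32 at compile time
Optimized: y = 32


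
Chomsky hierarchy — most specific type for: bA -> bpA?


LHS has context (more than one symbol) and |LHS| ≤ |RHS|
Classification: Type 1 (Context-Sensitive)


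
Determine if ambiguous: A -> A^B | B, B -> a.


precedence layered via separate nonterminal B: deterministic
Unambiguous


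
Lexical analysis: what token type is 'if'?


Pattern: reserved word
Type: KEYWORD


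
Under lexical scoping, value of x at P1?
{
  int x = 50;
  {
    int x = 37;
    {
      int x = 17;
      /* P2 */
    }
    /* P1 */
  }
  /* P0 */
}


x declared in the same block as P1
x = 37


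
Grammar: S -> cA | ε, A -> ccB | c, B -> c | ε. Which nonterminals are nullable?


A nonterminal is nullable iff some alternative derives ε (directly, or every symbol in it is nullable)
Nullable: {B, S}


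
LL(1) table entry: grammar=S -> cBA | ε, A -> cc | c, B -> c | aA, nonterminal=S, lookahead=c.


For [S, c]: 'c' ∈ FIRST(cBA)
Entry: S -> cBA


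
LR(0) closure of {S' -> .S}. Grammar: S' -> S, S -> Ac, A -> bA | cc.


Start: S' -> .S
For each item with dot before a nonterminal B, add B -> .γ for every B-production
Closure: [S' -> .S, S -> .Ac, A -> .bA, A -> .cc]


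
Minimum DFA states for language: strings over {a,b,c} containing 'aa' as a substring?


KMP-style automaton: 2 progress states + 1 absorbing accept = 3
Minimal DFA: 3 states


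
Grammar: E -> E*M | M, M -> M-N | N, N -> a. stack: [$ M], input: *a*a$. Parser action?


lookahead ∉ {-} so M won't extend; reduce E -> M
Action: reduce (E -> M)


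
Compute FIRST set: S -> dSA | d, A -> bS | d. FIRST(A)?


Per alternative of A: FIRST(bS) = {b}; FIRST(d) = {d}
FIRST(A) = {b, d}


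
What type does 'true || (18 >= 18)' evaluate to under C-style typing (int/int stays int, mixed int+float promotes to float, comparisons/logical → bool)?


Operand types: bool || bool
Rule: logical operators take bool operands and yield bool
Result type: bool


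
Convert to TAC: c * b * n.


Break into single-operator statements:
t1 = c * b
t2 = t1 * n


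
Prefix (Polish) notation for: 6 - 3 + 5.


left-to-right (same/higher precedence on left): tree is (+ (- 6 3) 5)
Prefix: + - 6 3 5


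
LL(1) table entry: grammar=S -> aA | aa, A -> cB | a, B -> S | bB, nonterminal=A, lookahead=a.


For [A, a]: 'a' ∈ FIRST(a)
Entry: A -> a


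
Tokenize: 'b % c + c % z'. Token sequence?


Scan left to right, longest-match per lexeme
Tokens: ID(b), OP(%), ID(c), OP(+), ID(c), OP(%), ID(z)


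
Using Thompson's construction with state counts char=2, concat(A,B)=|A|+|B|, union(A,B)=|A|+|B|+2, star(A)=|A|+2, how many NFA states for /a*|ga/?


Syntax tree has 3 char leaf(s), 1 union(s), 1 star(s)
chars contribute 3×2 = 6; each union adds +2; each star adds +2
Total: 6 + 2 + 2 = 10 states


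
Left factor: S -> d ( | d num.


Common prefix: 'd'
Factored: S -> d S', S' -> ( | num


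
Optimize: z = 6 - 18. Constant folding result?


6 - 18 = -12 at compile time
Optimized: z = -12


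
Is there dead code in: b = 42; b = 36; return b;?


first assignment to b is overwritten before any read
Dead: 'b = 42'


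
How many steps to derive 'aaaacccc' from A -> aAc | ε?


Derivation: A => aAc => aaAcc => aaaAccc => aaaaAcccc => aaaacccc
Steps: 5


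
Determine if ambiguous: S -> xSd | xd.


balanced x^n…d^n: each string has a unique parse
Unambiguous


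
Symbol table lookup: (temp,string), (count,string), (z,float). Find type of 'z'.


Lookup 'z' → type float


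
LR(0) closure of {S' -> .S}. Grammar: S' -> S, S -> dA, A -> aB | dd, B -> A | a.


Start: S' -> .S
For each item with dot before a nonterminal B, add B -> .γ for every B-production
Closure: [S' -> .S, S -> .dA]


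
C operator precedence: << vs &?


'<<' is shift (level 8); '&' is bitwise AND (level 5)
Higher level binds tighter
'<<' has higher precedence than '&'


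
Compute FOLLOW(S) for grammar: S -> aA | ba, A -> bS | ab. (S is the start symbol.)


$ ∈ FOLLOW(S). For each A -> αBβ: add FIRST(β)\{ε} to FOLLOW(B); if β nullable, add FOLLOW(A).
FOLLOW(S) = {$}


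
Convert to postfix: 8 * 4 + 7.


Left to right (same or higher precedence on left)
Postfix: 8 4 * 7 +


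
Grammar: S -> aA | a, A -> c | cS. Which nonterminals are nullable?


A nonterminal is nullable iff some alternative derives ε (directly, or every symbol in it is nullable)
Nullable: {}


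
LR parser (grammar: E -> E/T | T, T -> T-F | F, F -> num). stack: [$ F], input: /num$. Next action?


'F' (not preceded by T-) is the handle for T -> F
Action: reduce (T -> F)


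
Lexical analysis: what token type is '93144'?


Pattern: digits only
Type: INTEGER_LITERAL


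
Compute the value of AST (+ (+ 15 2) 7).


Evaluate inner: (+ 15 2) = 17
Evaluate root: (+ 17 7) = 24
Result: 24


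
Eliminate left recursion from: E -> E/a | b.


Left-recursive alternatives: E/a; non-recursive: b
Introduce E': E -> bE', E' -> /aE' | ε


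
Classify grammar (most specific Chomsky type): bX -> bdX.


LHS has context (more than one symbol) and |LHS| ≤ |RHS|
Classification: Type 1 (Context-Sensitive)


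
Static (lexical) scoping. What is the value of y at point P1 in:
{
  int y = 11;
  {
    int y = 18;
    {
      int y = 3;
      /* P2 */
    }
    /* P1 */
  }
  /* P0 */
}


y declared in the same block as P1
y = 18


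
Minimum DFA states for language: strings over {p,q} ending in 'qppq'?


Track the longest suffix of input matching a prefix of 'qppq': 5 classes (prefixes of length 0..4)
Minimal DFA: 5 states


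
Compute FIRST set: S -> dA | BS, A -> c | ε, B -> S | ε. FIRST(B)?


Per alternative of B: FIRST(S) = {d}; FIRST(ε) = {ε}
FIRST(B) = {d, ε}


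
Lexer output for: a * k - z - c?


Scan left to right, longest-match per lexeme
Tokens: ID(a), OP(*), ID(k), OP(-), ID(z), OP(-), ID(c)


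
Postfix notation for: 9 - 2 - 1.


Left to right (same or higher precedence on left)
Postfix: 9 2 - 1 -


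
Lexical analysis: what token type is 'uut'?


Pattern: letter/underscore followed by alphanumerics, not a keyword
Type: IDENTIFIER


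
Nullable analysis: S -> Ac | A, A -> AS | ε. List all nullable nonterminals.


A nonterminal is nullable iff some alternative derives ε (directly, or every symbol in it is nullable)
Nullable: {A, S}


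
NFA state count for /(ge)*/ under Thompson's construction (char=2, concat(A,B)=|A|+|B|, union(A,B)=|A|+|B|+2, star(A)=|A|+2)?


Syntax tree has 2 char leaf(s), 0 union(s), 1 star(s)
chars contribute 2×2 = 4; each union adds +2; each star adds +2
Total: 4 + 0 + 2 = 6 states


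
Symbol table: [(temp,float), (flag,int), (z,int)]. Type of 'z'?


Lookup 'z' → type int


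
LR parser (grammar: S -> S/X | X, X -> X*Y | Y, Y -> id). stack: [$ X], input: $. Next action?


lookahead ∉ {*} so X won't extend; reduce S -> X
Action: reduce (S -> X)


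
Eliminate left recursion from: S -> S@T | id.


Left-recursive alternatives: S@T; non-recursive: id
Introduce S': S -> idS', S' -> @TS' | ε


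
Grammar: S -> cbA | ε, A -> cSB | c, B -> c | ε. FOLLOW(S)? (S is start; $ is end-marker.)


$ ∈ FOLLOW(S). For each A -> αBβ: add FIRST(β)\{ε} to FOLLOW(B); if β nullable, add FOLLOW(A).
FOLLOW(S) = {$, c}


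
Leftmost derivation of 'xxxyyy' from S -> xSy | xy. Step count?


Derivation: S => xSy => xxSyy => xxxyyy
Steps: 3


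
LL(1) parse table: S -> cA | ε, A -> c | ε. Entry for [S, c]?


For [S, c]: 'c' ∈ FIRST(cA)
Entry: S -> cA


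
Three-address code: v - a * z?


Break into single-operator statements:
t1 = a * z
t2 = v - t1


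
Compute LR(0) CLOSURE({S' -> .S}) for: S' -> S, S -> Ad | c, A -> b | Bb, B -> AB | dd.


Start: S' -> .S
For each item with dot before a nonterminal B, add B -> .γ for every B-production
Closure: [S' -> .S, S -> .Ad, S -> .c, A -> .b, A -> .Bb, B -> .AB, B -> .dd]


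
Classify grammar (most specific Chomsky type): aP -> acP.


LHS has context (more than one symbol) and |LHS| ≤ |RHS|
Classification: Type 1 (Context-Sensitive)


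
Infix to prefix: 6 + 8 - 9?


left-to-right (same/higher precedence on left): tree is (- (+ 6 8) 9)
Prefix: - + 6 8 9


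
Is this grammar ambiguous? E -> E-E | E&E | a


'a-a&a' has two parse trees (no precedence encoded between - and &)
Ambiguous


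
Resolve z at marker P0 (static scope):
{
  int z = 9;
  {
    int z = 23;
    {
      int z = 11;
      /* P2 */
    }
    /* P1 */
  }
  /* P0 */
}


z declared in the same block as P0
z = 9


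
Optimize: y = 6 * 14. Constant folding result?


6 * 14 = 84 at compile time
Optimized: y = 84


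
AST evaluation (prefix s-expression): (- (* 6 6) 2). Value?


Evaluate inner: (* 6 6) = 36
Evaluate root: (- 36 2) = 34
Result: 34


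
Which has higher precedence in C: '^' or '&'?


'&' is bitwise AND (level 5); '^' is bitwise XOR (level 4)
Higher level binds tighter
'&' has higher precedence than '^'


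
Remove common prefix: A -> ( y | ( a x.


Common prefix: '('
Factored: A -> ( A', A' -> y | a x


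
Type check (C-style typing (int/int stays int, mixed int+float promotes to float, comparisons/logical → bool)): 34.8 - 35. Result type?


Operand types: float - int
Rule: mixed int/float promotes to float; int/int stays int
Result type: float


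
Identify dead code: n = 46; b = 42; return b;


n is assigned but never read
Dead: 'n = 46'


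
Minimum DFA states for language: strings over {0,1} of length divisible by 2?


Track length mod 2: states 0..1, accept at 0
Minimal DFA: 2 states


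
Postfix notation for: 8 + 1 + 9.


Left to right (same or higher precedence on left)
Postfix: 8 1 + 9 +


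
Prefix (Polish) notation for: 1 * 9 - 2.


left-to-right (same/higher precedence on left): tree is (- (* 1 9) 2)
Prefix: - * 1 9 2


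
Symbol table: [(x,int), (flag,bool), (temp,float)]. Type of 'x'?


Lookup 'x' → type int


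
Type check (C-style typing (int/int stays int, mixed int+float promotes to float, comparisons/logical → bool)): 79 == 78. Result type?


Operand types: int == int
Rule: comparison yields bool
Result type: bool


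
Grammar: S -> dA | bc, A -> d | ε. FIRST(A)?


Per alternative of A: FIRST(d) = {d}; FIRST(ε) = {ε}
FIRST(A) = {d, ε}


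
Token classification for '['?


Pattern: delimiter/punctuation
Type: PUNCTUATION


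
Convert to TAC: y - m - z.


Break into single-operator statements:
t1 = y - m
t2 = t1 - z


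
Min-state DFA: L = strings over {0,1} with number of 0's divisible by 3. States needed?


Track (count of 0) mod 3: states 0..2, accept at 0
Minimal DFA: 3 states


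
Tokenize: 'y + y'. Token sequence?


Scan left to right, longest-match per lexeme
Tokens: ID(y), OP(+), ID(y)


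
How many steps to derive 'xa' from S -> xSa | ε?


Derivation: S => xSa => xa
Steps: 2


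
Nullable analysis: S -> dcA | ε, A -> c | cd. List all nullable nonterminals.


A nonterminal is nullable iff some alternative derives ε (directly, or every symbol in it is nullable)
Nullable: {S}


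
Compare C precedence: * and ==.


'*' is multiplicative (level 10); '==' is equality (level 6)
Higher level binds tighter
'*' has higher precedence than '=='


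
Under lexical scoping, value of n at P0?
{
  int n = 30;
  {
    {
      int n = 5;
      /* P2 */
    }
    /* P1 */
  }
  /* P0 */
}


n declared in the same block as P0
n = 30


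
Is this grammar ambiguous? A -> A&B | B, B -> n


precedence layered via separate nonterminal B: deterministic
Unambiguous


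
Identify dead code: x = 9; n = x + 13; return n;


x is read by n's definition; n is returned
No dead code


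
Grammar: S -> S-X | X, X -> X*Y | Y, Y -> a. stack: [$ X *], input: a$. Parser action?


no handle; shift 'a'
Action: shift


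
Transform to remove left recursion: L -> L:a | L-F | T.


Left-recursive alternatives: L:a, L-F; non-recursive: T
Introduce L': L -> TL', L' -> :aL' | -FL' | ε


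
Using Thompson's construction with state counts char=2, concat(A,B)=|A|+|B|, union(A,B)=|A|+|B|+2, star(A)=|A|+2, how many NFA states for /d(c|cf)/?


Syntax tree has 4 char leaf(s), 1 union(s), 0 star(s)
chars contribute 4×2 = 8; each union adds +2; each star adds +2
Total: 8 + 2 + 0 = 10 states


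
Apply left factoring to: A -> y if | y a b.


Common prefix: 'y'
Factored: A -> y A', A' -> if | a b


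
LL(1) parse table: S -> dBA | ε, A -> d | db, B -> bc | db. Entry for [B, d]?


For [B, d]: 'd' ∈ FIRST(db)
Entry: B -> db


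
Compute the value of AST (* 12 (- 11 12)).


Evaluate inner: (- 11 12) = -1
Evaluate root: (* 12 -1) = -12
Result: -12


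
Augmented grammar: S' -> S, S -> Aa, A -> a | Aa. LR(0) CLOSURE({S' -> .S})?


Start: S' -> .S
For each item with dot before a nonterminal B, add B -> .γ for every B-production
Closure: [S' -> .S, S -> .Aa, A -> .a, A -> .Aa]


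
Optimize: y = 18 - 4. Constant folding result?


18 - 4 = 14 at compile time
Optimized: y = 14


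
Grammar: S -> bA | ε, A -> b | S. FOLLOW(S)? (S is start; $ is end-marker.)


$ ∈ FOLLOW(S). For each A -> αBβ: add FIRST(β)\{ε} to FOLLOW(B); if β nullable, add FOLLOW(A).
FOLLOW(S) = {$}


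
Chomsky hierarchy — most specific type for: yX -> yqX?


LHS has context (more than one symbol) and |LHS| ≤ |RHS|
Classification: Type 1 (Context-Sensitive)


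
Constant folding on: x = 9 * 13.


9 * 13 = 117 at compile time
Optimized: x = 117


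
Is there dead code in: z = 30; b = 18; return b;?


z is assigned but never read
Dead: 'z = 30'


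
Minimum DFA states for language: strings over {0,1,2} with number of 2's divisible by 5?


Track (count of 2) mod 5: states 0..4, accept at 0
Minimal DFA: 5 states


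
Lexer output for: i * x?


Scan left to right, longest-match per lexeme
Tokens: ID(i), OP(*), ID(x)


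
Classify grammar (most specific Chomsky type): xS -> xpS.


LHS has context (more than one symbol) and |LHS| ≤ |RHS|
Classification: Type 1 (Context-Sensitive)


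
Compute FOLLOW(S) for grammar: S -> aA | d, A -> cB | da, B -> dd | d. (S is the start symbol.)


$ ∈ FOLLOW(S). For each A -> αBβ: add FIRST(β)\{ε} to FOLLOW(B); if β nullable, add FOLLOW(A).
FOLLOW(S) = {$}


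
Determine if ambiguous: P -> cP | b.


right-linear, alternatives start with distinct terminals 'c' vs 'b': unique leftmost derivation
Unambiguous


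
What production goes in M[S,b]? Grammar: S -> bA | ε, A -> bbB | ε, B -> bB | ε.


For [S, b]: 'b' ∈ FIRST(bA)
Entry: S -> bA


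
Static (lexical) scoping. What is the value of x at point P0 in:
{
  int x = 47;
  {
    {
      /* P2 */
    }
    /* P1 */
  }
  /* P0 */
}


x declared in the same block as P0
x = 47


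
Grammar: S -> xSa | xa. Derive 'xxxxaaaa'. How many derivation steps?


Derivation: S => xSa => xxSaa => xxxSaaa => xxxxaaaa
Steps: 4


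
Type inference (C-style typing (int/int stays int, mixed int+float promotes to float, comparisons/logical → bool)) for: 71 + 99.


Operand types: int + int
Rule: mixed int/float promotes to float; int/int stays int
Result type: int


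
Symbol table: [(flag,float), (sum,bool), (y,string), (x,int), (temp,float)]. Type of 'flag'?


Lookup 'flag' → type float


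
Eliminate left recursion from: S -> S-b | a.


Left-recursive alternatives: S-b; non-recursive: a
Introduce S': S -> aS', S' -> -bS' | ε


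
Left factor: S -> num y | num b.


Common prefix: 'num'
Factored: S -> num S', S' -> y | b


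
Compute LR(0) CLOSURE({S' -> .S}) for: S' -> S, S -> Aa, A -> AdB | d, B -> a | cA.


Start: S' -> .S
For each item with dot before a nonterminal B, add B -> .γ for every B-production
Closure: [S' -> .S, S -> .Aa, A -> .AdB, A -> .d]


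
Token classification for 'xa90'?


Pattern: letter/underscore followed by alphanumerics, not a keyword
Type: IDENTIFIER


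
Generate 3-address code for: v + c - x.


Break into single-operator statements:
t1 = v + c
t2 = t1 - x


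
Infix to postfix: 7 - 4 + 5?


Left to right (same or higher precedence on left)
Postfix: 7 4 - 5 +


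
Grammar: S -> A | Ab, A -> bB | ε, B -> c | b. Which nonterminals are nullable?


A nonterminal is nullable iff some alternative derives ε (directly, or every symbol in it is nullable)
Nullable: {A, S}


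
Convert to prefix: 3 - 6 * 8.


'*' binds tighter: tree is (- 3 (* 6 8))
Prefix: - 3 * 6 8


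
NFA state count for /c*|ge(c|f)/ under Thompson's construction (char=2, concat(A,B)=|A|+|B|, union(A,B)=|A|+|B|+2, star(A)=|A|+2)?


Syntax tree has 5 char leaf(s), 2 union(s), 1 star(s)
chars contribute 5×2 = 10; each union adds +2; each star adds +2
Total: 10 + 4 + 2 = 16 states


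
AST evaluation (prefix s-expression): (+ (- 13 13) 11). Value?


Evaluate inner: (- 13 13) = 0
Evaluate root: (+ 0 11) = 11
Result: 11


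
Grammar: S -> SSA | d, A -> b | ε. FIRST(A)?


Per alternative of A: FIRST(b) = {b}; FIRST(ε) = {ε}
FIRST(A) = {b, ε}


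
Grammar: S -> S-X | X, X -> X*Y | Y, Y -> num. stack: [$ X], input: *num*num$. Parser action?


shift '*' to continue X -> X*Y
Action: shift


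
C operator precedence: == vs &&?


'==' is equality (level 6); '&&' is logical AND (level 2)
Higher level binds tighter
'==' has higher precedence than '&&'


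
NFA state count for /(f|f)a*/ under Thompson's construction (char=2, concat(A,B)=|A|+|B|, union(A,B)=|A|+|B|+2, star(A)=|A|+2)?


Syntax tree has 3 char leaf(s), 1 union(s), 1 star(s)
chars contribute 3×2 = 6; each union adds +2; each star adds +2
Total: 6 + 2 + 2 = 10 states


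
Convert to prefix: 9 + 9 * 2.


'*' binds tighter: tree is (+ 9 (* 9 2))
Prefix: + 9 * 9 2


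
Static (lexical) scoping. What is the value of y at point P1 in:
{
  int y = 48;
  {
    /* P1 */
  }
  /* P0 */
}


P1's block does not declare y; resolves to the enclosing declaration at depth 0
y = 48


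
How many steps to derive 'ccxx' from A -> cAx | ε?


Derivation: A => cAx => ccAxx => ccxx
Steps: 3


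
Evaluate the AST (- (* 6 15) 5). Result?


Evaluate inner: (* 6 15) = 90
Evaluate root: (- 90 5) = 85
Result: 85


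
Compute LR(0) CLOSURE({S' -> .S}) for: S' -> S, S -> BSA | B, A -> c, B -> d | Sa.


Start: S' -> .S
For each item with dot before a nonterminal B, add B -> .γ for every B-production
Closure: [S' -> .S, S -> .BSA, S -> .B, B -> .d, B -> .Sa]


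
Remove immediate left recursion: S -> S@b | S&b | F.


Left-recursive alternatives: S@b, S&b; non-recursive: F
Introduce S': S -> FS', S' -> @bS' | &bS' | ε


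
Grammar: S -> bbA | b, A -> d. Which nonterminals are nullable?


A nonterminal is nullable iff some alternative derives ε (directly, or every symbol in it is nullable)
Nullable: {}


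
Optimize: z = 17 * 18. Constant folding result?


17 * 18 = 306 at compile time
Optimized: z = 306


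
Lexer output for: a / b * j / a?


Scan left to right, longest-match per lexeme
Tokens: ID(a), OP(/), ID(b), OP(*), ID(j), OP(/), ID(a)


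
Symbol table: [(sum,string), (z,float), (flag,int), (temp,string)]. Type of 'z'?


Lookup 'z' → type float


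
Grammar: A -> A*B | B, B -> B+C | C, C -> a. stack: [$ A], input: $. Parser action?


start symbol A on stack, input exhausted
Action: accept


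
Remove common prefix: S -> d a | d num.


Common prefix: 'd'
Factored: S -> d S', S' -> a | num


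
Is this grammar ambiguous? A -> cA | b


right-linear, alternatives start with distinct terminals 'c' vs 'b': unique leftmost derivation
Unambiguous


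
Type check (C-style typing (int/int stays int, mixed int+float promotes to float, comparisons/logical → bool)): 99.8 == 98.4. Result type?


Operand types: float == float
Rule: comparison yields bool
Result type: bool


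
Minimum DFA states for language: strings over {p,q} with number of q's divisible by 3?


Track (count of q) mod 3: states 0..2, accept at 0
Minimal DFA: 3 states


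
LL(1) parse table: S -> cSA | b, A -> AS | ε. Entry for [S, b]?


For [S, b]: 'b' ∈ FIRST(b)
Entry: S -> b


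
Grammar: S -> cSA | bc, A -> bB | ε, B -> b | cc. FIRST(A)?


Per alternative of A: FIRST(bB) = {b}; FIRST(ε) = {ε}
FIRST(A) = {b, ε}


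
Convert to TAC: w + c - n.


Break into single-operator statements:
t1 = w + c
t2 = t1 - n


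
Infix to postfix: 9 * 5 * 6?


Left to right (same or higher precedence on left)
Postfix: 9 5 * 6 *


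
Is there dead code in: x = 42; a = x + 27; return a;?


x is read by a's definition; a is returned
No dead code


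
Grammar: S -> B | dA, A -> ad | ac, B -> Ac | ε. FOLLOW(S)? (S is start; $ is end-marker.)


$ ∈ FOLLOW(S). For each A -> αBβ: add FIRST(β)\{ε} to FOLLOW(B); if β nullable, add FOLLOW(A).
FOLLOW(S) = {$}


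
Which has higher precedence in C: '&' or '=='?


'==' is equality (level 6); '&' is bitwise AND (level 5)
Higher level binds tighter
'==' has higher precedence than '&'


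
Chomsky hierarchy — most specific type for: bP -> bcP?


LHS has context (more than one symbol) and |LHS| ≤ |RHS|
Classification: Type 1 (Context-Sensitive)


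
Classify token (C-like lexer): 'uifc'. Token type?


Pattern: letter/underscore followed by alphanumerics, not a keyword
Type: IDENTIFIER


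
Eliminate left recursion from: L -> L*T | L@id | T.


Left-recursive alternatives: L*T, L@id; non-recursive: T
Introduce L': L -> TL', L' -> *TL' | @idL' | ε


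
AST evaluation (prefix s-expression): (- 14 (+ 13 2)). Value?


Evaluate inner: (+ 13 2) = 15
Evaluate root: (- 14 15) = -1
Result: -1


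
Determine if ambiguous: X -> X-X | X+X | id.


'id-id+id' has two parse trees (no precedence encoded between - and +)
Ambiguous


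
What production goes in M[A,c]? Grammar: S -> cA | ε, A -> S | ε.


For [A, c]: 'c' ∈ FIRST(S)
Entry: A -> S


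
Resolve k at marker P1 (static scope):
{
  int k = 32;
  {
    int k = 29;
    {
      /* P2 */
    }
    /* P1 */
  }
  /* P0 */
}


k declared in the same block as P1
k = 29


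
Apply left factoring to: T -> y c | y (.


Common prefix: 'y'
Factored: T -> y T', T' -> c | (


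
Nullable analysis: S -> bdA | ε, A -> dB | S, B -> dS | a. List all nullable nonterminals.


A nonterminal is nullable iff some alternative derives ε (directly, or every symbol in it is nullable)
Nullable: {A, S}


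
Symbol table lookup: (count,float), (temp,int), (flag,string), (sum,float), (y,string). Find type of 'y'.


Lookup 'y' → type string


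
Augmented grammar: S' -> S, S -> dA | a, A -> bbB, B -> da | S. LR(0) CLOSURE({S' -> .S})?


Start: S' -> .S
For each item with dot before a nonterminal B, add B -> .γ for every B-production
Closure: [S' -> .S, S -> .dA, S -> .a]


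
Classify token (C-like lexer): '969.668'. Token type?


Pattern: digits with a decimal point
Type: FLOAT_LITERAL


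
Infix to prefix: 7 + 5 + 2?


left-to-right (same/higher precedence on left): tree is (+ (+ 7 5) 2)
Prefix: + + 7 5 2


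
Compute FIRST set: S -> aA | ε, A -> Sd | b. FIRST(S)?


Per alternative of S: FIRST(aA) = {a}; FIRST(ε) = {ε}
FIRST(S) = {a, ε}


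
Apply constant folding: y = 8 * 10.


8 * 10 = 80 at compile time
Optimized: y = 80


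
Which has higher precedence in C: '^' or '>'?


'>' is relational (level 7); '^' is bitwise XOR (level 4)
Higher level binds tighter
'>' has higher precedence than '^'


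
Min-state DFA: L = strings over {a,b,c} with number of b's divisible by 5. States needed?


Track (count of b) mod 5: states 0..4, accept at 0
Minimal DFA: 5 states


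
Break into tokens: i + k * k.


Scan left to right, longest-match per lexeme
Tokens: ID(i), OP(+), ID(k), OP(*), ID(k)


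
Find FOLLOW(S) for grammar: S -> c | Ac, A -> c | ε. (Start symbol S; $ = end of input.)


$ ∈ FOLLOW(S). For each A -> αBβ: add FIRST(β)\{ε} to FOLLOW(B); if β nullable, add FOLLOW(A).
FOLLOW(S) = {$}


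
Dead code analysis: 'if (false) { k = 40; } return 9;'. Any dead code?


condition is constant false, so the whole block is unreachable
Dead: 'if (false) { k = 40; }'


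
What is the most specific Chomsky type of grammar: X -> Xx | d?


Left-linear: every RHS is a terminal or one nonterminal followed by a terminal
Classification: Type 3 (Regular)


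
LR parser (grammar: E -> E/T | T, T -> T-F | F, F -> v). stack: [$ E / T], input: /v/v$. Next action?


handle 'E/T' on top; lookahead ∈ FOLLOW(E) = {/, $}
Action: reduce (E -> E/T)


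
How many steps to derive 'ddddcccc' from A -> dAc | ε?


Derivation: A => dAc => ddAcc => dddAccc => ddddAcccc => ddddcccc
Steps: 5


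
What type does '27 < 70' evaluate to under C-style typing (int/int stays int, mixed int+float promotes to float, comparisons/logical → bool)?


Operand types: int < int
Rule: comparison yields bool
Result type: bool


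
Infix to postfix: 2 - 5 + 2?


Left to right (same or higher precedence on left)
Postfix: 2 5 - 2 +


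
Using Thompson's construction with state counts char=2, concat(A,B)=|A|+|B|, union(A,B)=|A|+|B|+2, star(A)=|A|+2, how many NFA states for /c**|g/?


Syntax tree has 2 char leaf(s), 1 union(s), 2 star(s)
chars contribute 2×2 = 4; each union adds +2; each star adds +2
Total: 4 + 2 + 4 = 10 states


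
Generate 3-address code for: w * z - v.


Break into single-operator statements:
t1 = w * z
t2 = t1 - v


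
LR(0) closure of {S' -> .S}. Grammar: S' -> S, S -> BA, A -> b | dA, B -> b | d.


Start: S' -> .S
For each item with dot before a nonterminal B, add B -> .γ for every B-production
Closure: [S' -> .S, S -> .BA, B -> .b, B -> .d]


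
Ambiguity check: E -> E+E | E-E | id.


'id+id-id' has two parse trees (no precedence encoded between + and -)
Ambiguous


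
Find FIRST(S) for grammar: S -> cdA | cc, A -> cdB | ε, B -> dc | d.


Per alternative of S: FIRST(cdA) = {c}; FIRST(cc) = {c}
FIRST(S) = {c}


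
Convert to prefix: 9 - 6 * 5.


'*' binds tighter: tree is (- 9 (* 6 5))
Prefix: - 9 * 6 5


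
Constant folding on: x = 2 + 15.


2 + 15 = 17 at compile time
Optimized: x = 17


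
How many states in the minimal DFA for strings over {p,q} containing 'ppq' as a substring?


KMP-style automaton: 3 progress states + 1 absorbing accept = 4
Minimal DFA: 4 states


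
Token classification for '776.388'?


Pattern: digits with a decimal point
Type: FLOAT_LITERAL


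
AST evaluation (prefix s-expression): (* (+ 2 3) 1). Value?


Evaluate inner: (+ 2 3) = 5
Evaluate root: (* 5 1) = 5
Result: 5


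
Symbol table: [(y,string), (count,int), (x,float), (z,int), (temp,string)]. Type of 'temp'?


Lookup 'temp' → type string


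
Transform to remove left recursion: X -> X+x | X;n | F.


Left-recursive alternatives: X+x, X;n; non-recursive: F
Introduce X': X -> FX', X' -> +xX' | ;nX' | ε


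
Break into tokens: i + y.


Scan left to right, longest-match per lexeme
Tokens: ID(i), OP(+), ID(y)


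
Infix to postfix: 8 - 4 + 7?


Left to right (same or higher precedence on left)
Postfix: 8 4 - 7 +


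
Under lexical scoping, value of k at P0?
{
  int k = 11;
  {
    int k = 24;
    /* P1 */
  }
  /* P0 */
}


k declared in the same block as P0
k = 11


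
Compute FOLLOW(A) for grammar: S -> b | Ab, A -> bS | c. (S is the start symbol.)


$ ∈ FOLLOW(S). For each A -> αBβ: add FIRST(β)\{ε} to FOLLOW(B); if β nullable, add FOLLOW(A).
FOLLOW(A) = {b}


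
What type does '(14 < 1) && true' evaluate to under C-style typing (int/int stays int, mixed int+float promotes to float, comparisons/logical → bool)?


Operand types: bool && bool
Rule: logical operators take bool operands and yield bool
Result type: bool


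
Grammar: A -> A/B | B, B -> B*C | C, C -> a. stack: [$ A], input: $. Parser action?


start symbol A on stack, input exhausted
Action: accept


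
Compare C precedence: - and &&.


'-' is additive (level 9); '&&' is logical AND (level 2)
Higher level binds tighter
'-' has higher precedence than '&&'


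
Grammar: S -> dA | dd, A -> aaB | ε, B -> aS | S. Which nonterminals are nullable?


A nonterminal is nullable iff some alternative derives ε (directly, or every symbol in it is nullable)
Nullable: {A}


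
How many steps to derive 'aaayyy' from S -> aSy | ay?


Derivation: S => aSy => aaSyy => aaayyy
Steps: 3


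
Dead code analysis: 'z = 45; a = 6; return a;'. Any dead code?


z is assigned but never read
Dead: 'z = 45'


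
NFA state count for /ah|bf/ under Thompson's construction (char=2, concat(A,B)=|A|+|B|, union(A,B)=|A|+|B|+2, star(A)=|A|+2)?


Syntax tree has 4 char leaf(s), 1 union(s), 0 star(s)
chars contribute 4×2 = 8; each union adds +2; each star adds +2
Total: 8 + 2 + 0 = 10 states
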